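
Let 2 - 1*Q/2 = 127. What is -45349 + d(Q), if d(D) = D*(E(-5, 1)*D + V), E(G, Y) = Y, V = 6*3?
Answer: 12651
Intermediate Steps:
Q = -250 (Q = 4 - 2*127 = 4 - 254 = -250)
V = 18
d(D) = D*(18 + D) (d(D) = D*(1*D + 18) = D*(D + 18) = D*(18 + D))
-45349 + d(Q) = -45349 - 250*(18 - 250) = -45349 - 250*(-232) = -45349 + 58000 = 12651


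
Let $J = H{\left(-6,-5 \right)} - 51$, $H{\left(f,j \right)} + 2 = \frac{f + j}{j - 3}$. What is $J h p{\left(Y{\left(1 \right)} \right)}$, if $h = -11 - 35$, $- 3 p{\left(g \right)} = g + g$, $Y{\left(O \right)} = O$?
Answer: $- \frac{9499}{6} \approx -1583.2$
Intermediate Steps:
$p{\left(g \right)} = - \frac{2 g}{3}$ ($p{\left(g \right)} = - \frac{g + g}{3} = - \frac{2 g}{3}$)
$H{\left(f,j \right)} = -2 + \frac{f + j}{-3 + j}$ ($H{\left(f,j \right)} = -2 + \frac{f + j}{j - 3} = -2 + \frac{f + j}{-3 + j}$)
$J = - \frac{413}{8}$ ($J = \frac{6 - 6 - -5}{-3 - 5} - 51 = \frac{6 - 6 + 5}{-8} - 51 = \left(- \frac{1}{8}\right) 5 - 51 = - \frac{5}{8} - 51 = - \frac{413}{8} \approx -51.625$)
$h = -46$ ($h = -11 - 35 = -46$)
$J h p{\left(Y{\left(1 \right)} \right)} = \left(- \frac{413}{8}\right) \left(-46\right) \left(\left(- \frac{2}{3}\right) 1\right) = \frac{9499}{4} \left(- \frac{2}{3}\right) = - \frac{9499}{6}$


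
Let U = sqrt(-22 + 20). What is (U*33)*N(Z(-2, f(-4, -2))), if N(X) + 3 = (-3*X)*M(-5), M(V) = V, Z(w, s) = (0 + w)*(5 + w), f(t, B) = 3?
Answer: -3069*I*sqrt(2) ≈ -4340.2*I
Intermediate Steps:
Z(w, s) = w*(5 + w)
N(X) = -3 + 15*X (N(X) = -3 - 3*X*(-5) = -3 + 15*X)
U = I*sqrt(2) (U = sqrt(-2) = I*sqrt(2) ≈ 1.4142*I)
(U*33)*N(Z(-2, f(-4, -2))) = ((I*sqrt(2))*33)*(-3 + 15*(-2*(5 - 2))) = (33*I*sqrt(2))*(-3 + 15*(-2*3)) = (33*I*sqrt(2))*(-3 + 15*(-6)) = (33*I*sqrt(2))*(-3 - 90) = (33*I*sqrt(2))*(-93) = -3069*I*sqrt(2)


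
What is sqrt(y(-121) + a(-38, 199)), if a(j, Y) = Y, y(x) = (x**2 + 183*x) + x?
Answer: 16*I*sqrt(29) ≈ 86.163*I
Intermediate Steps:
y(x) = x**2 + 184*x
sqrt(y(-121) + a(-38, 199)) = sqrt(-121*(184 - 121) + 199) = sqrt(-121*63 + 199) = sqrt(-7623 + 199) = sqrt(-7424) = 16*I*sqrt(29)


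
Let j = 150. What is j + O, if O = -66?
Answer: 84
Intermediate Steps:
j + O = 150 - 66 = 84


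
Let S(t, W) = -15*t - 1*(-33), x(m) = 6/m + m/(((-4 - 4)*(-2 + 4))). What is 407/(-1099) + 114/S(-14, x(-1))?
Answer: 8795/89019 ≈ 0.098799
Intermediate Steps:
x(m) = 6/m - m/16 (x(m) = 6/m + m/((-8*2)) = 6/m + m/(-16) = 6/m + m*(-1/16) = 6/m - m/16)
S(t, W) = 33 - 15*t (S(t, W) = -15*t + 33 = 33 - 15*t)
407/(-1099) + 114/S(-14, x(-1)) = 407/(-1099) + 114/(33 - 15*(-14)) = 407*(-1/1099) + 114/(33 + 210) = -407/1099 + 114/243 = -407/1099 + 114*(1/243) = -407/1099 + 38/81 = 8795/89019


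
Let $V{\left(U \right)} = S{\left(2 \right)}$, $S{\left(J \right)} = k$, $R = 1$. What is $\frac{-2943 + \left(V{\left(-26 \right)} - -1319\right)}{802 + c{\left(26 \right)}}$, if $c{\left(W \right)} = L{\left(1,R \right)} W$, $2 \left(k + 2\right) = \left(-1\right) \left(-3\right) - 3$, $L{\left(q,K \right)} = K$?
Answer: $- \frac{271}{138} \approx -1.9638$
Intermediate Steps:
$k = -2$ ($k = -2 + \frac{\left(-1\right) \left(-3\right) - 3}{2} = -2 + \frac{3 - 3}{2} = -2 + \frac{1}{2} \cdot 0 = -2 + 0 = -2$)
$S{\left(J \right)} = -2$
$V{\left(U \right)} = -2$
$c{\left(W \right)} = W$ ($c{\left(W \right)} = 1 W = W$)
$\frac{-2943 + \left(V{\left(-26 \right)} - -1319\right)}{802 + c{\left(26 \right)}} = \frac{-2943 - -1317}{802 + 26} = \frac{-2943 + \left(-2 + 1319\right)}{828} = \left(-2943 + 1317\right) \frac{1}{828} = \left(-1626\right) \frac{1}{828} = - \frac{271}{138}$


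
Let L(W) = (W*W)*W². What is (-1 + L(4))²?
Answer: 65025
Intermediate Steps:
L(W) = W⁴ (L(W) = W²*W² = W⁴)
(-1 + L(4))² = (-1 + 4⁴)² = (-1 + 256)² = 255² = 65025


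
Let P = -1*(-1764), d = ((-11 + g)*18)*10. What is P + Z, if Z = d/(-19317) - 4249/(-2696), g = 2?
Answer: 30651050767/17359544 ≈ 1765.7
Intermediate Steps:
d = -1620 (d = ((-11 + 2)*18)*10 = -9*18*10 = -162*10 = -1620)
P = 1764
Z = 28815151/17359544 (Z = -1620/(-19317) - 4249/(-2696) = -1620*(-1/19317) - 4249*(-1/2696) = 540/6439 + 4249/2696 = 28815151/17359544 ≈ 1.6599)
P + Z = 1764 + 28815151/17359544 = 30651050767/17359544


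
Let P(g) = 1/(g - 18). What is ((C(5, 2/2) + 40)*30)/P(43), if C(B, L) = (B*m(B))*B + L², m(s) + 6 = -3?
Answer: -138000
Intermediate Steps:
m(s) = -9 (m(s) = -6 - 3 = -9)
P(g) = 1/(-18 + g)
C(B, L) = L² - 9*B² (C(B, L) = (B*(-9))*B + L² = (-9*B)*B + L² = -9*B² + L² = L² - 9*B²)
((C(5, 2/2) + 40)*30)/P(43) = ((((2/2)² - 9*5²) + 40)*30)/(1/(-18 + 43)) = ((((2*(½))² - 9*25) + 40)*30)/(1/25) = (((1² - 225) + 40)*30)/(1/25) = (((1 - 225) + 40)*30)*25 = ((-224 + 40)*30)*25 = -184*30*25 = -5520*25 = -138000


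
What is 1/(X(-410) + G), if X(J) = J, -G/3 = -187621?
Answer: 1/562453 ≈ 1.7779e-6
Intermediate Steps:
G = 562863 (G = -3*(-187621) = 562863)
1/(X(-410) + G) = 1/(-410 + 562863) = 1/562453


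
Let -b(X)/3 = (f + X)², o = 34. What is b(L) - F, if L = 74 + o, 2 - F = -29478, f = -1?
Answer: -63827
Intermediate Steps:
F = 29480 (F = 2 - 1*(-29478) = 2 + 29478 = 29480)
L = 108 (L = 74 + 34 = 108)
b(X) = -3*(-1 + X)²
b(L) - F = -3*(-1 + 108)² - 1*29480 = -3*107² - 29480 = -3*11449 - 29480 = -34347 - 29480 = -63827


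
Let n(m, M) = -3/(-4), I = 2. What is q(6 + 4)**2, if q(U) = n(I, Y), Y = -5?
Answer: 9/16 ≈ 0.56250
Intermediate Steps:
n(m, M) = 3/4 (n(m, M) = -3*(-1/4) = 3/4)
q(U) = 3/4
q(6 + 4)**2 = (3/4)**2 = 9/16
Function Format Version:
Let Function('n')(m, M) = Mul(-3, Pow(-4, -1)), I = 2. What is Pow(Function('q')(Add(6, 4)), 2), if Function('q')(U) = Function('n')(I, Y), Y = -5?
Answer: Rational(9, 16) ≈ 0.56250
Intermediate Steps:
Function('n')(m, M) = Rational(3, 4) (Function('n')(m, M) = Mul(-3, Rational(-1, 4)) = Rational(3, 4))
Function('q')(U) = Rational(3, 4)
Pow(Function('q')(Add(6, 4)), 2) = Pow(Rational(3, 4), 2) = Rational(9, 16)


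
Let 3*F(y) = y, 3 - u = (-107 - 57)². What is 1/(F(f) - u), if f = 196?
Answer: 3/80875 ≈ 3.7094e-5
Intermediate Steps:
u = -26893 (u = 3 - (-107 - 57)² = 3 - 1*(-164)² = 3 - 1*26896 = 3 - 26896 = -26893)
F(y) = y/3
1/(F(f) - u) = 1/((⅓)*196 - 1*(-26893)) = 1/(196/3 + 26893) = 1/(80875/3) = 3/80875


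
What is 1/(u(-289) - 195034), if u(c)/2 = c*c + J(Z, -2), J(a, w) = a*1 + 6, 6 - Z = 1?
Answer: -1/27970 ≈ -3.5753e-5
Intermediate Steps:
Z = 5 (Z = 6 - 1*1 = 6 - 1 = 5)
J(a, w) = 6 + a (J(a, w) = a + 6 = 6 + a)
u(c) = 22 + 2*c**2 (u(c) = 2*(c*c + (6 + 5)) = 2*(c**2 + 11) = 2*(11 + c**2) = 22 + 2*c**2)
1/(u(-289) - 195034) = 1/((22 + 2*(-289)**2) - 195034) = 1/((22 + 2*83521) - 195034) = 1/((22 + 167042) - 195034) = 1/(167064 - 195034) = 1/(-27970) = -1/27970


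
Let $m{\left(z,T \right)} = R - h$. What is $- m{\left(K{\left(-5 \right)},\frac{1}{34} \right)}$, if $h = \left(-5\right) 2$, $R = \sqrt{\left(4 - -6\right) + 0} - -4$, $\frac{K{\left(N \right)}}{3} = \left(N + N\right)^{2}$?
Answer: $-14 - \sqrt{10} \approx -17.162$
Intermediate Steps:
$K{\left(N \right)} = 12 N^{2}$ ($K{\left(N \right)} = 3 \left(N + N\right)^{2} = 3 \left(2 N\right)^{2} = 3 \cdot 4 N^{2} = 12 N^{2}$)
$R = 4 + \sqrt{10}$ ($R = \sqrt{\left(4 + 6\right) + 0} + 4 = \sqrt{10 + 0} + 4 = \sqrt{10} + 4 = 4 + \sqrt{10} \approx 7.1623$)
$h = -10$
$m{\left(z,T \right)} = 14 + \sqrt{10}$ ($m{\left(z,T \right)} = \left(4 + \sqrt{10}\right) - -10 = \left(4 + \sqrt{10}\right) + 10 = 14 + \sqrt{10}$)
$- m{\left(K{\left(-5 \right)},\frac{1}{34} \right)} = - (14 + \sqrt{10}) = -14 - \sqrt{10}$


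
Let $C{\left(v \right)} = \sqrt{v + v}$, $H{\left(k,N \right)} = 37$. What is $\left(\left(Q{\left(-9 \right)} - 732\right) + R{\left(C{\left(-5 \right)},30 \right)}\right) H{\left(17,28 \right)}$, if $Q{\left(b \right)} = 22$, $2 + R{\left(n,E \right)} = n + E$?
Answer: $-25234 + 37 i \sqrt{10} \approx -25234.0 + 117.0 i$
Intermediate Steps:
$C{\left(v \right)} = \sqrt{2} \sqrt{v}$ ($C{\left(v \right)} = \sqrt{2 v} = \sqrt{2} \sqrt{v}$)
$R{\left(n,E \right)} = -2 + E + n$ ($R{\left(n,E \right)} = -2 + \left(n + E\right) = -2 + \left(E + n\right) = -2 + E + n$)
$\left(\left(Q{\left(-9 \right)} - 732\right) + R{\left(C{\left(-5 \right)},30 \right)}\right) H{\left(17,28 \right)} = \left(\left(22 - 732\right) + \left(-2 + 30 + \sqrt{2} \sqrt{-5}\right)\right) 37 = \left(-710 + \left(-2 + 30 + \sqrt{2} i \sqrt{5}\right)\right) 37 = \left(-710 + \left(-2 + 30 + i \sqrt{10}\right)\right) 37 = \left(-710 + \left(28 + i \sqrt{10}\right)\right) 37 = \left(-682 + i \sqrt{10}\right) 37 = -25234 + 37 i \sqrt{10}$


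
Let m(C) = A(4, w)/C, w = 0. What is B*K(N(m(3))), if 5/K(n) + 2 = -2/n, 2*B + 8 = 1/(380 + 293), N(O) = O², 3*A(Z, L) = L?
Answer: 0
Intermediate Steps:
A(Z, L) = L/3
m(C) = 0 (m(C) = ((⅓)*0)/C = 0/C = 0)
B = -5383/1346 (B = -4 + 1/(2*(380 + 293)) = -4 + (½)/673 = -4 + (½)*(1/673) = -4 + 1/1346 = -5383/1346 ≈ -3.9993)
K(n) = 5/(-2 - 2/n)
B*K(N(m(3))) = -(-26915)*0²/(1346*(2 + 2*0²)) = -(-26915)*0/(1346*(2 + 2*0)) = -(-26915)*0/(1346*(2 + 0)) = -(-26915)*0/(1346*2) = -5383/1346*0 = 0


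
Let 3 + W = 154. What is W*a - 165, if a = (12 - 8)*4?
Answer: 2251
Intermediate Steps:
W = 151 (W = -3 + 154 = 151)
a = 16 (a = 4*4 = 16)
W*a - 165 = 151*16 - 165 = 2416 - 165 = 2251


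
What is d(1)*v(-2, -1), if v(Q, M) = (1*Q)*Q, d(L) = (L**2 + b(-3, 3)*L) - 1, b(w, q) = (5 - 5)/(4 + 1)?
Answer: 0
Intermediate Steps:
b(w, q) = 0 (b(w, q) = 0/5 = 0*(1/5) = 0)
d(L) = -1 + L**2 (d(L) = (L**2 + 0*L) - 1 = (L**2 + 0) - 1 = L**2 - 1 = -1 + L**2)
v(Q, M) = Q**2 (v(Q, M) = Q*Q = Q**2)
d(1)*v(-2, -1) = (-1 + 1**2)*(-2)**2 = (-1 + 1)*4 = 0*4 = 0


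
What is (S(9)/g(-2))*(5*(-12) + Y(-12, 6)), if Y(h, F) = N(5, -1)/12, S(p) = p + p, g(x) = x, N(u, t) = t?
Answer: 2163/4 ≈ 540.75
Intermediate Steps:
S(p) = 2*p
Y(h, F) = -1/12
(S(9)/g(-2))*(5*(-12) + Y(-12, 6)) = ((2*9)/(-2))*(5*(-12) - 1/12) = (18*(-½))*(-60 - 1/12) = -9*(-721/12) = 2163/4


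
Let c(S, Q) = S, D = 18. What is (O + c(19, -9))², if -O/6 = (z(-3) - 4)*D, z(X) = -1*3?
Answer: 600625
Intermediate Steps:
z(X) = -3
O = 756 (O = -6*(-3 - 4)*18 = -(-42)*18 = -6*(-126) = 756)
(O + c(19, -9))² = (756 + 19)² = 775² = 600625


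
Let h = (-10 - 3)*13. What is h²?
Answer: 28561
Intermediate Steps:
h = -169 (h = -13*13 = -169)
h² = (-169)² = 28561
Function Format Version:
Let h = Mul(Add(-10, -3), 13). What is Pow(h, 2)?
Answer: 28561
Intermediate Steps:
h = -169 (h = Mul(-13, 13) = -169)
Pow(h, 2) = Pow(-169, 2) = 28561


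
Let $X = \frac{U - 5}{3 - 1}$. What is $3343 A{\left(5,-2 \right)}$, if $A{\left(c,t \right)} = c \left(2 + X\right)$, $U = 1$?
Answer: $0$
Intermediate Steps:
$X = -2$ ($X = \frac{1 - 5}{3 - 1} = - \frac{4}{2} = \left(-4\right) \frac{1}{2} = -2$)
$A{\left(c,t \right)} = 0$ ($A{\left(c,t \right)} = c \left(2 - 2\right) = c 0 = 0$)
$3343 A{\left(5,-2 \right)} = 3343 \cdot 0 = 0$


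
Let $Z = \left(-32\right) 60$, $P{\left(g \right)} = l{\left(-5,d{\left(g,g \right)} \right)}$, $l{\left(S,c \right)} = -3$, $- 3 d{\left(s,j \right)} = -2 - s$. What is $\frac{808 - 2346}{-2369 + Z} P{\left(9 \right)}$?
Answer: $- \frac{4614}{4289} \approx -1.0758$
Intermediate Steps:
$d{\left(s,j \right)} = \frac{2}{3} + \frac{s}{3}$ ($d{\left(s,j \right)} = - \frac{-2 - s}{3} = \frac{2}{3} + \frac{s}{3}$)
$P{\left(g \right)} = -3$
$Z = -1920$
$\frac{808 - 2346}{-2369 + Z} P{\left(9 \right)} = \frac{808 - 2346}{-2369 - 1920} \left(-3\right) = - \frac{1538}{-4289} \left(-3\right) = \left(-1538\right) \left(- \frac{1}{4289}\right) \left(-3\right) = \frac{1538}{4289} \left(-3\right) = - \frac{4614}{4289}$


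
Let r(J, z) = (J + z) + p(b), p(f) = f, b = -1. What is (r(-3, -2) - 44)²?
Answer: 2500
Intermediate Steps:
r(J, z) = -1 + J + z (r(J, z) = (J + z) - 1 = -1 + J + z)
(r(-3, -2) - 44)² = ((-1 - 3 - 2) - 44)² = (-6 - 44)² = (-50)² = 2500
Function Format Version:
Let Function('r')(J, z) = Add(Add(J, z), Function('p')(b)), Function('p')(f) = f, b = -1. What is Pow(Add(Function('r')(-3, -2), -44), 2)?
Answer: 2500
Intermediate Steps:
Function('r')(J, z) = Add(-1, J, z) (Function('r')(J, z) = Add(Add(J, z), -1) = Add(-1, J, z))
Pow(Add(Function('r')(-3, -2), -44), 2) = Pow(Add(Add(-1, -3, -2), -44), 2) = Pow(Add(-6, -44), 2) = Pow(-50, 2) = 2500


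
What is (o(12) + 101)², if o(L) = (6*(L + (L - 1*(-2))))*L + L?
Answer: 3940225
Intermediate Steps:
o(L) = L + L*(12 + 12*L) (o(L) = (6*(L + (L + 2)))*L + L = (6*(L + (2 + L)))*L + L = (6*(2 + 2*L))*L + L = (12 + 12*L)*L + L = L*(12 + 12*L) + L = L + L*(12 + 12*L))
(o(12) + 101)² = (12*(13 + 12*12) + 101)² = (12*(13 + 144) + 101)² = (12*157 + 101)² = (1884 + 101)² = 1985² = 3940225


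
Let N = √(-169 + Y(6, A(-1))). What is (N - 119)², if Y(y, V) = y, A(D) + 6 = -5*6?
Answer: (119 - I*√163)² ≈ 13998.0 - 3038.6*I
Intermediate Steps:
A(D) = -36 (A(D) = -6 - 5*6 = -6 - 30 = -36)
N = I*√163 (N = √(-169 + 6) = √(-163) = I*√163 ≈ 12.767*I)
(N - 119)² = (I*√163 - 119)² = (-119 + I*√163)²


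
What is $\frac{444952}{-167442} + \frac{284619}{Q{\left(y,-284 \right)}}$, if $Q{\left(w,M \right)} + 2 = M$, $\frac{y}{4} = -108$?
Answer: $- \frac{2172019585}{2176746} \approx -997.83$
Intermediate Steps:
$y = -432$ ($y = 4 \left(-108\right) = -432$)
$Q{\left(w,M \right)} = -2 + M$
$\frac{444952}{-167442} + \frac{284619}{Q{\left(y,-284 \right)}} = \frac{444952}{-167442} + \frac{284619}{-2 - 284} = 444952 \left(- \frac{1}{167442}\right) + \frac{284619}{-286} = - \frac{222476}{83721} + 284619 \left(- \frac{1}{286}\right) = - \frac{222476}{83721} - \frac{284619}{286} = - \frac{2172019585}{2176746}$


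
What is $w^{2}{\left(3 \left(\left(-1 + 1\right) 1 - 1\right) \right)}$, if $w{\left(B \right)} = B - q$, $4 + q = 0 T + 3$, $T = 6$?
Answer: $4$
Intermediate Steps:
$q = -1$ ($q = -4 + \left(0 \cdot 6 + 3\right) = -4 + \left(0 + 3\right) = -4 + 3 = -1$)
$w{\left(B \right)} = 1 + B$ ($w{\left(B \right)} = B - -1 = B + 1 = 1 + B$)
$w^{2}{\left(3 \left(\left(-1 + 1\right) 1 - 1\right) \right)} = \left(1 + 3 \left(\left(-1 + 1\right) 1 - 1\right)\right)^{2} = \left(1 + 3 \left(0 \cdot 1 - 1\right)\right)^{2} = \left(1 + 3 \left(0 - 1\right)\right)^{2} = \left(1 + 3 \left(-1\right)\right)^{2} = \left(1 - 3\right)^{2} = \left(-2\right)^{2} = 4$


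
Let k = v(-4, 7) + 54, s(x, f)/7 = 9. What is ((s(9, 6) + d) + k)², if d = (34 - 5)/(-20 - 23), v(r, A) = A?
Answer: 28121809/1849 ≈ 15209.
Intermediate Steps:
s(x, f) = 63 (s(x, f) = 7*9 = 63)
d = -29/43 (d = 29/(-43) = 29*(-1/43) = -29/43 ≈ -0.67442)
k = 61 (k = 7 + 54 = 61)
((s(9, 6) + d) + k)² = ((63 - 29/43) + 61)² = (2680/43 + 61)² = (5303/43)² = 28121809/1849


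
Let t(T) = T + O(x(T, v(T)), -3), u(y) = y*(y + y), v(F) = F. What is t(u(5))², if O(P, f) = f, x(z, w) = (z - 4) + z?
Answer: 2209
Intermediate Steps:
x(z, w) = -4 + 2*z (x(z, w) = (-4 + z) + z = -4 + 2*z)
u(y) = 2*y² (u(y) = y*(2*y) = 2*y²)
t(T) = -3 + T (t(T) = T - 3 = -3 + T)
t(u(5))² = (-3 + 2*5²)² = (-3 + 2*25)² = (-3 + 50)² = 47² = 2209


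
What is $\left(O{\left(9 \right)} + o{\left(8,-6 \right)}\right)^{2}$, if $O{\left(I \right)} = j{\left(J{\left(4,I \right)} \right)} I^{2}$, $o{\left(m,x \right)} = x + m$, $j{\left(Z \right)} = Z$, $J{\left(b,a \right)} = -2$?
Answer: $25600$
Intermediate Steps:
$o{\left(m,x \right)} = m + x$
$O{\left(I \right)} = - 2 I^{2}$
$\left(O{\left(9 \right)} + o{\left(8,-6 \right)}\right)^{2} = \left(- 2 \cdot 9^{2} + \left(8 - 6\right)\right)^{2} = \left(\left(-2\right) 81 + 2\right)^{2} = \left(-162 + 2\right)^{2} = \left(-160\right)^{2} = 25600$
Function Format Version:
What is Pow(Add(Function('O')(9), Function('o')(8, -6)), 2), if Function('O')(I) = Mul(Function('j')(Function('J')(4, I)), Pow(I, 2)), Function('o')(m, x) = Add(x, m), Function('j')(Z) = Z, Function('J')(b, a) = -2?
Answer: 25600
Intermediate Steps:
Function('o')(m, x) = Add(m, x)
Function('O')(I) = Mul(-2, Pow(I, 2))
Pow(Add(Function('O')(9), Function('o')(8, -6)), 2) = Pow(Add(Mul(-2, Pow(9, 2)), Add(8, -6)), 2) = Pow(Add(Mul(-2, 81), 2), 2) = Pow(Add(-162, 2), 2) = Pow(-160, 2) = 25600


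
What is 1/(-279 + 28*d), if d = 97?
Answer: 1/2437 ≈ 0.00041034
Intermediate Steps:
1/(-279 + 28*d) = 1/(-279 + 28*97) = 1/(-279 + 2716) = 1/2437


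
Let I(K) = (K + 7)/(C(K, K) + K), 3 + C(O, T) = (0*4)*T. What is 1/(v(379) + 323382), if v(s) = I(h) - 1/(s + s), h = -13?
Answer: 3032/980495357 ≈ 3.0923e-6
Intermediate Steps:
C(O, T) = -3 (C(O, T) = -3 + (0*4)*T = -3 + 0*T = -3 + 0 = -3)
I(K) = (7 + K)/(-3 + K) (I(K) = (K + 7)/(-3 + K) = (7 + K)/(-3 + K))
v(s) = 3/8 - 1/(2*s) (v(s) = (7 - 13)/(-3 - 13) - 1/(s + s) = -6/(-16) - 1/(2*s) = -1/16*(-6) - 1/(2*s) = 3/8 - 1/(2*s))
1/(v(379) + 323382) = 1/((1/8)*(-4 + 3*379)/379 + 323382) = 1/((1/8)*(1/379)*(-4 + 1137) + 323382) = 1/((1/8)*(1/379)*1133 + 323382) = 1/(1133/3032 + 323382) = 1/(980495357/3032) = 3032/980495357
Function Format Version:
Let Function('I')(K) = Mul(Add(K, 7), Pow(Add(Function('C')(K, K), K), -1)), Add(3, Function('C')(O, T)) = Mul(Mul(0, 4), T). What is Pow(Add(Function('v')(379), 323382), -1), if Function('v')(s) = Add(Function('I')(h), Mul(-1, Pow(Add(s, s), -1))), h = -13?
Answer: Rational(3032, 980495357) ≈ 3.0923e-6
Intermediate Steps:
Function('C')(O, T) = -3 (Function('C')(O, T) = Add(-3, Mul(Mul(0, 4), T)) = Add(-3, Mul(0, T)) = Add(-3, 0) = -3)
Function('I')(K) = Mul(Pow(Add(-3, K), -1), Add(7, K)) (Function('I')(K) = Mul(Add(K, 7), Pow(Add(-3, K), -1)) = Mul(Add(7, K), Pow(Add(-3, K), -1)) = Mul(Pow(Add(-3, K), -1), Add(7, K)))
Function('v')(s) = Add(Rational(3, 8), Mul(Rational(-1, 2), Pow(s, -1))) (Function('v')(s) = Add(Mul(Pow(Add(-3, -13), -1), Add(7, -13)), Mul(-1, Pow(Add(s, s), -1))) = Add(Mul(Pow(-16, -1), -6), Mul(-1, Pow(Mul(2, s), -1))) = Add(Mul(Rational(-1, 16), -6), Mul(-1, Mul(Rational(1, 2), Pow(s, -1)))) = Add(Rational(3, 8), Mul(Rational(-1, 2), Pow(s, -1))))
Pow(Add(Function('v')(379), 323382), -1) = Pow(Add(Mul(Rational(1, 8), Pow(379, -1), Add(-4, Mul(3, 379))), 323382), -1) = Pow(Add(Mul(Rational(1, 8), Rational(1, 379), Add(-4, 1137)), 323382), -1) = Pow(Add(Mul(Rational(1, 8), Rational(1, 379), 1133), 323382), -1) = Pow(Add(Rational(1133, 3032), 323382), -1) = Pow(Rational(980495357, 3032), -1) = Rational(3032, 980495357)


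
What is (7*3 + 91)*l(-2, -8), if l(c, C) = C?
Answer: -896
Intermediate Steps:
(7*3 + 91)*l(-2, -8) = (7*3 + 91)*(-8) = (21 + 91)*(-8) = 112*(-8) = -896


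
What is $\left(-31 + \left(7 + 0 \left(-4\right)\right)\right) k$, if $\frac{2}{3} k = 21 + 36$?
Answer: $-2052$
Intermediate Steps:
$k = \frac{171}{2}$ ($k = \frac{3 \left(21 + 36\right)}{2} = \frac{3}{2} \cdot 57 = \frac{171}{2} \approx 85.5$)
$\left(-31 + \left(7 + 0 \left(-4\right)\right)\right) k = \left(-31 + \left(7 + 0 \left(-4\right)\right)\right) \frac{171}{2} = \left(-31 + \left(7 + 0\right)\right) \frac{171}{2} = \left(-31 + 7\right) \frac{171}{2} = \left(-24\right) \frac{171}{2} = -2052$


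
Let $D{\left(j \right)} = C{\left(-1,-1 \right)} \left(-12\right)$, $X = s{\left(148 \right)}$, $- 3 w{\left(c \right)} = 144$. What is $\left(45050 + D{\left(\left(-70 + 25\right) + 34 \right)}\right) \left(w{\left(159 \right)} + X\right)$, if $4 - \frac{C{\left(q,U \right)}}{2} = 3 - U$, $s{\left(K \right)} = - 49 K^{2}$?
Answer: $-48354147200$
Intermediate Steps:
$C{\left(q,U \right)} = 2 + 2 U$ ($C{\left(q,U \right)} = 8 - 2 \left(3 - U\right) = 8 + \left(-6 + 2 U\right) = 2 + 2 U$)
$w{\left(c \right)} = -48$ ($w{\left(c \right)} = \left(- \frac{1}{3}\right) 144 = -48$)
$X = -1073296$ ($X = - 49 \cdot 148^{2} = \left(-49\right) 21904 = -1073296$)
$D{\left(j \right)} = 0$ ($D{\left(j \right)} = \left(2 + 2 \left(-1\right)\right) \left(-12\right) = \left(2 - 2\right) \left(-12\right) = 0 \left(-12\right) = 0$)
$\left(45050 + D{\left(\left(-70 + 25\right) + 34 \right)}\right) \left(w{\left(159 \right)} + X\right) = \left(45050 + 0\right) \left(-48 - 1073296\right) = 45050 \left(-1073344\right) = -48354147200$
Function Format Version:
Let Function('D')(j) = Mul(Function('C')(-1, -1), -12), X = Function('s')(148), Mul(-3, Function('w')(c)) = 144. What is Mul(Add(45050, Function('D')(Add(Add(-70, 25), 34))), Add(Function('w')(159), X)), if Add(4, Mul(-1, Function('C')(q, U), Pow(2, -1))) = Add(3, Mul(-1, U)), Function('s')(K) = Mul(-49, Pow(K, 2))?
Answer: -48354147200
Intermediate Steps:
Function('C')(q, U) = Add(2, Mul(2, U)) (Function('C')(q, U) = Add(8, Mul(-2, Add(3, Mul(-1, U)))) = Add(8, Add(-6, Mul(2, U))) = Add(2, Mul(2, U)))
Function('w')(c) = -48 (Function('w')(c) = Mul(Rational(-1, 3), 144) = -48)
X = -1073296 (X = Mul(-49, Pow(148, 2)) = Mul(-49, 21904) = -1073296)
Function('D')(j) = 0 (Function('D')(j) = Mul(Add(2, Mul(2, -1)), -12) = Mul(Add(2, -2), -12) = Mul(0, -12) = 0)
Mul(Add(45050, Function('D')(Add(Add(-70, 25), 34))), Add(Function('w')(159), X)) = Mul(Add(45050, 0), Add(-48, -1073296)) = Mul(45050, -1073344) = -48354147200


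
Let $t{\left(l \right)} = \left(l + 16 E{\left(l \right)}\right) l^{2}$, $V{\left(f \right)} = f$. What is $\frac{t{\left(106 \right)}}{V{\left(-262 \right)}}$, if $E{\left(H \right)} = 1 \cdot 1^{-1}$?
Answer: $- \frac{685396}{131} \approx -5232.0$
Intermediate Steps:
$E{\left(H \right)} = 1$ ($E{\left(H \right)} = 1 \cdot 1 = 1$)
$t{\left(l \right)} = l^{2} \left(16 + l\right)$ ($t{\left(l \right)} = \left(l + 16 \cdot 1\right) l^{2} = \left(l + 16\right) l^{2} = \left(16 + l\right) l^{2} = l^{2} \left(16 + l\right)$)
$\frac{t{\left(106 \right)}}{V{\left(-262 \right)}} = \frac{106^{2} \left(16 + 106\right)}{-262} = 11236 \cdot 122 \left(- \frac{1}{262}\right) = 1370792 \left(- \frac{1}{262}\right) = - \frac{685396}{131}$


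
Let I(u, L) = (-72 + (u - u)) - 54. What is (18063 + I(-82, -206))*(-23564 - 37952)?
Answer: -1103412492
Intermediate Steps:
I(u, L) = -126 (I(u, L) = (-72 + 0) - 54 = -72 - 54 = -126)
(18063 + I(-82, -206))*(-23564 - 37952) = (18063 - 126)*(-23564 - 37952) = 17937*(-61516) = -1103412492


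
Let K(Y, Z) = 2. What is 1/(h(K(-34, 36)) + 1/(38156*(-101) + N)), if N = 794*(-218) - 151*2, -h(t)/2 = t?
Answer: -4027150/16108601 ≈ -0.25000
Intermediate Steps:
h(t) = -2*t
N = -173394 (N = -173092 - 302 = -173394)
1/(h(K(-34, 36)) + 1/(38156*(-101) + N)) = 1/(-2*2 + 1/(38156*(-101) - 173394)) = 1/(-4 + 1/(-3853756 - 173394)) = 1/(-4 + 1/(-4027150)) = 1/(-4 - 1/4027150) = 1/(-16108601/4027150) = -4027150/16108601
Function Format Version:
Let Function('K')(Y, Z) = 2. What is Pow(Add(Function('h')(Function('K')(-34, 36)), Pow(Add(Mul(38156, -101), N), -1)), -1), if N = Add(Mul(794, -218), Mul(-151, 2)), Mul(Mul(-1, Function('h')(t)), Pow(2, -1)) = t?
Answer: Rational(-4027150, 16108601) ≈ -0.25000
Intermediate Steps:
Function('h')(t) = Mul(-2, t)
N = -173394 (N = Add(-173092, -302) = -173394)
Pow(Add(Function('h')(Function('K')(-34, 36)), Pow(Add(Mul(38156, -101), N), -1)), -1) = Pow(Add(Mul(-2, 2), Pow(Add(Mul(38156, -101), -173394), -1)), -1) = Pow(Add(-4, Pow(Add(-3853756, -173394), -1)), -1) = Pow(Add(-4, Pow(-4027150, -1)), -1) = Pow(Add(-4, Rational(-1, 4027150)), -1) = Pow(Rational(-16108601, 4027150), -1) = Rational(-4027150, 16108601)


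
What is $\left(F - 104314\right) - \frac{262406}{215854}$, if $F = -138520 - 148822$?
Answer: $- \frac{42270388315}{107927} \approx -3.9166 \cdot 10^{5}$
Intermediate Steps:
$F = -287342$ ($F = -138520 - 148822 = -287342$)
$\left(F - 104314\right) - \frac{262406}{215854} = \left(-287342 - 104314\right) - \frac{262406}{215854} = -391656 - \frac{131203}{107927} = - \frac{42270388315}{107927}$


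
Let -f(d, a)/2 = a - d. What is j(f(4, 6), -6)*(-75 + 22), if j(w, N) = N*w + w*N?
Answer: -2544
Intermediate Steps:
f(d, a) = -2*a + 2*d (f(d, a) = -2*(a - d) = -2*a + 2*d)
j(w, N) = 2*N*w (j(w, N) = N*w + N*w = 2*N*w)
j(f(4, 6), -6)*(-75 + 22) = (2*(-6)*(-2*6 + 2*4))*(-75 + 22) = (2*(-6)*(-12 + 8))*(-53) = (2*(-6)*(-4))*(-53) = 48*(-53) = -2544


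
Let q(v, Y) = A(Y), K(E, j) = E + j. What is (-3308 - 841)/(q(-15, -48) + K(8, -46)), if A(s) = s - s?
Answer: 4149/38 ≈ 109.18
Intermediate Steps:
A(s) = 0
q(v, Y) = 0
(-3308 - 841)/(q(-15, -48) + K(8, -46)) = (-3308 - 841)/(0 + (8 - 46)) = -4149/(0 - 38) = -4149/(-38) = -4149*(-1/38) = 4149/38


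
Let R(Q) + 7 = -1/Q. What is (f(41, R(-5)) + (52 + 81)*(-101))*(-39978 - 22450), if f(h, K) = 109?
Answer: 831790672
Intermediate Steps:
R(Q) = -7 - 1/Q
(f(41, R(-5)) + (52 + 81)*(-101))*(-39978 - 22450) = (109 + (52 + 81)*(-101))*(-39978 - 22450) = (109 + 133*(-101))*(-62428) = (109 - 13433)*(-62428) = -13324*(-62428) = 831790672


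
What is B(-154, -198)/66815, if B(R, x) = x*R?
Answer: 4356/9545 ≈ 0.45636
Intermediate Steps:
B(R, x) = R*x
B(-154, -198)/66815 = -154*(-198)/66815 = 30492*(1/66815) = 4356/9545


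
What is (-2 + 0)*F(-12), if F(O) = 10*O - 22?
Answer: 284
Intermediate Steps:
F(O) = -22 + 10*O
(-2 + 0)*F(-12) = (-2 + 0)*(-22 + 10*(-12)) = -2*(-22 - 120) = -2*(-142) = 284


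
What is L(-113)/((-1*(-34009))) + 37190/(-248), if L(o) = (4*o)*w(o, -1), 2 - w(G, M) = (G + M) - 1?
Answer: -638954971/4217116 ≈ -151.51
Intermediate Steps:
w(G, M) = 3 - G - M (w(G, M) = 2 - ((G + M) - 1) = 2 - (-1 + G + M) = 2 + (1 - G - M) = 3 - G - M)
L(o) = 4*o*(4 - o) (L(o) = (4*o)*(3 - o - 1*(-1)) = (4*o)*(3 - o + 1) = (4*o)*(4 - o) = 4*o*(4 - o))
L(-113)/((-1*(-34009))) + 37190/(-248) = (4*(-113)*(4 - 1*(-113)))/((-1*(-34009))) + 37190/(-248) = (4*(-113)*(4 + 113))/34009 + 37190*(-1/248) = (4*(-113)*117)*(1/34009) - 18595/124 = -52884*1/34009 - 18595/124 = -52884/34009 - 18595/124 = -638954971/4217116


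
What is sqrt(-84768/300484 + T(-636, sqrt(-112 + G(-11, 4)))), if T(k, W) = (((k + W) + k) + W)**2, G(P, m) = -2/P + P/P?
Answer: 2*sqrt(276123423128149069 - 78959159656872*I*sqrt(13409))/826331 ≈ 1272.0 - 21.054*I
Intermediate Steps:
G(P, m) = 1 - 2/P (G(P, m) = -2/P + 1 = 1 - 2/P)
T(k, W) = (2*W + 2*k)**2 (T(k, W) = (((W + k) + k) + W)**2 = ((W + 2*k) + W)**2 = (2*W + 2*k)**2)
sqrt(-84768/300484 + T(-636, sqrt(-112 + G(-11, 4)))) = sqrt(-84768/300484 + 4*(sqrt(-112 + (-2 - 11)/(-11)) - 636)**2) = sqrt(-84768*1/300484 + 4*(sqrt(-112 - 1/11*(-13)) - 636)**2) = sqrt(-21192/75121 + 4*(sqrt(-112 + 13/11) - 636)**2) = sqrt(-21192/75121 + 4*(sqrt(-1219/11) - 636)**2) = sqrt(-21192/75121 + 4*(I*sqrt(13409)/11 - 636)**2) = sqrt(-21192/75121 + 4*(-636 + I*sqrt(13409)/11)**2)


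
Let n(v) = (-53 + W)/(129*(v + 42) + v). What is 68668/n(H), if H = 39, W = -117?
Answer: -360094992/85 ≈ -4.2364e+6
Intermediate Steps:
n(v) = -170/(5418 + 130*v) (n(v) = (-53 - 117)/(129*(v + 42) + v) = -170/(129*(42 + v) + v) = -170/((5418 + 129*v) + v) = -170/(5418 + 130*v))
68668/n(H) = 68668/((-85/(2709 + 65*39))) = 68668/((-85/(2709 + 2535))) = 68668/((-85/5244)) = 68668/((-85*1/5244)) = 68668/(-85/5244) = 68668*(-5244/85) = -360094992/85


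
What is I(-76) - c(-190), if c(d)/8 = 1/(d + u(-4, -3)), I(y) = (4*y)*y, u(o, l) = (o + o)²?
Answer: 1455556/63 ≈ 23104.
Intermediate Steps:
u(o, l) = 4*o² (u(o, l) = (2*o)² = 4*o²)
I(y) = 4*y²
c(d) = 8/(64 + d) (c(d) = 8/(d + 4*(-4)²) = 8/(d + 4*16) = 8/(d + 64) = 8/(64 + d))
I(-76) - c(-190) = 4*(-76)² - 8/(64 - 190) = 4*5776 - 8/(-126) = 23104 - 8*(-1)/126 = 23104 - 1*(-4/63) = 23104 + 4/63 = 1455556/63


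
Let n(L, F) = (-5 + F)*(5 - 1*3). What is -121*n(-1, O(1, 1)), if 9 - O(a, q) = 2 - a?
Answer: -726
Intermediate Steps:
O(a, q) = 7 + a (O(a, q) = 9 - (2 - a) = 9 + (-2 + a) = 7 + a)
n(L, F) = -10 + 2*F (n(L, F) = (-5 + F)*(5 - 3) = (-5 + F)*2 = -10 + 2*F)
-121*n(-1, O(1, 1)) = -121*(-10 + 2*(7 + 1)) = -121*(-10 + 2*8) = -121*(-10 + 16) = -121*6 = -726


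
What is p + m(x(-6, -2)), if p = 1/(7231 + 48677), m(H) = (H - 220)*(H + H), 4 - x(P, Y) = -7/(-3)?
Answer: -40688599/55908 ≈ -727.78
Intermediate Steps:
x(P, Y) = 5/3 (x(P, Y) = 4 - (-7)/(-3) = 4 - (-7)*(-1)/3 = 4 - 1*7/3 = 4 - 7/3 = 5/3)
m(H) = 2*H*(-220 + H) (m(H) = (-220 + H)*(2*H) = 2*H*(-220 + H))
p = 1/55908 ≈ 1.7887e-5
p + m(x(-6, -2)) = 1/55908 + 2*(5/3)*(-220 + 5/3) = 1/55908 + 2*(5/3)*(-655/3) = 1/55908 - 6550/9 = -40688599/55908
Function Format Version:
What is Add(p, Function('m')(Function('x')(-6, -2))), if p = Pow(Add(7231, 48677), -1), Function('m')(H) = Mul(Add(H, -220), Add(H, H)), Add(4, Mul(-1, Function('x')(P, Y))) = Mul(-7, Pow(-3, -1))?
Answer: Rational(-40688599, 55908) ≈ -727.78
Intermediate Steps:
Function('x')(P, Y) = Rational(5, 3) (Function('x')(P, Y) = Add(4, Mul(-1, Mul(-7, Pow(-3, -1)))) = Add(4, Mul(-1, Mul(-7, Rational(-1, 3)))) = Add(4, Mul(-1, Rational(7, 3))) = Add(4, Rational(-7, 3)) = Rational(5, 3))
Function('m')(H) = Mul(2, H, Add(-220, H)) (Function('m')(H) = Mul(Add(-220, H), Mul(2, H)) = Mul(2, H, Add(-220, H)))
p = Rational(1, 55908) (p = Pow(55908, -1) = Rational(1, 55908) ≈ 1.7887e-5)
Add(p, Function('m')(Function('x')(-6, -2))) = Add(Rational(1, 55908), Mul(2, Rational(5, 3), Add(-220, Rational(5, 3)))) = Add(Rational(1, 55908), Mul(2, Rational(5, 3), Rational(-655, 3))) = Add(Rational(1, 55908), Rational(-6550, 9)) = Rational(-40688599, 55908)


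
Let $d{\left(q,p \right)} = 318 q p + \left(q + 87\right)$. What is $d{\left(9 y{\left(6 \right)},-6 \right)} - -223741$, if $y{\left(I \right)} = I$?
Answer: $120850$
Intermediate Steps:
$d{\left(q,p \right)} = 87 + q + 318 p q$ ($d{\left(q,p \right)} = 318 p q + \left(87 + q\right) = 87 + q + 318 p q$)
$d{\left(9 y{\left(6 \right)},-6 \right)} - -223741 = \left(87 + 9 \cdot 6 + 318 \left(-6\right) 9 \cdot 6\right) - -223741 = \left(87 + 54 + 318 \left(-6\right) 54\right) + 223741 = \left(87 + 54 - 103032\right) + 223741 = -102891 + 223741 = 120850$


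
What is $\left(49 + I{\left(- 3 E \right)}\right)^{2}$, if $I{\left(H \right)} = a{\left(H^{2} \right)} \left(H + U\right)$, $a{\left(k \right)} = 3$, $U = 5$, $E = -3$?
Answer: $8281$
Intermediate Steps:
$I{\left(H \right)} = 15 + 3 H$ ($I{\left(H \right)} = 3 \left(H + 5\right) = 3 \left(5 + H\right) = 15 + 3 H$)
$\left(49 + I{\left(- 3 E \right)}\right)^{2} = \left(49 + \left(15 + 3 \left(\left(-3\right) \left(-3\right)\right)\right)\right)^{2} = \left(49 + \left(15 + 3 \cdot 9\right)\right)^{2} = \left(49 + \left(15 + 27\right)\right)^{2} = \left(49 + 42\right)^{2} = 91^{2} = 8281$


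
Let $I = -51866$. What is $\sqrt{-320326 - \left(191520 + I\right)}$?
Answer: $2 i \sqrt{114995} \approx 678.22 i$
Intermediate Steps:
$\sqrt{-320326 - \left(191520 + I\right)} = \sqrt{-320326 - 139654} = \sqrt{-459980} = 2 i \sqrt{114995}$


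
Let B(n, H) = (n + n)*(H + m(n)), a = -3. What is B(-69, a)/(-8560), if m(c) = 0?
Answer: -207/4280 ≈ -0.048364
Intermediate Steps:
B(n, H) = 2*H*n (B(n, H) = (n + n)*(H + 0) = (2*n)*H = 2*H*n)
B(-69, a)/(-8560) = (2*(-3)*(-69))/(-8560) = 414*(-1/8560) = -207/4280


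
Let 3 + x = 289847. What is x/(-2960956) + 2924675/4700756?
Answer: 1824337016809/3479682920684 ≈ 0.52428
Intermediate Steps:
x = 289844 (x = -3 + 289847 = 289844)
x/(-2960956) + 2924675/4700756 = 289844/(-2960956) + 2924675/4700756 = 289844*(-1/2960956) + 2924675*(1/4700756) = -72461/740239 + 2924675/4700756 = 1824337016809/3479682920684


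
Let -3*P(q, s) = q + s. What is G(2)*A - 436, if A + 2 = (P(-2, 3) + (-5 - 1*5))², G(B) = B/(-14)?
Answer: -28411/63 ≈ -450.97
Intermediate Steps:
G(B) = -B/14 (G(B) = B*(-1/14) = -B/14)
P(q, s) = -q/3 - s/3 (P(q, s) = -(q + s)/3 = -q/3 - s/3)
A = 943/9 (A = -2 + ((-⅓*(-2) - ⅓*3) + (-5 - 1*5))² = -2 + ((⅔ - 1) + (-5 - 5))² = -2 + (-⅓ - 10)² = -2 + (-31/3)² = -2 + 961/9 = 943/9 ≈ 104.78)
G(2)*A - 436 = -1/14*2*(943/9) - 436 = -⅐*943/9 - 436 = -943/63 - 436 = -28411/63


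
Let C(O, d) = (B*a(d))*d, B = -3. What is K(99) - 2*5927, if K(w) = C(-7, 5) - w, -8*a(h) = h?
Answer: -95549/8 ≈ -11944.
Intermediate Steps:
a(h) = -h/8
C(O, d) = 3*d²/8 (C(O, d) = (-(-3)*d/8)*d = (3*d/8)*d = 3*d²/8)
K(w) = 75/8 - w (K(w) = (3/8)*5² - w = (3/8)*25 - w = 75/8 - w)
K(99) - 2*5927 = (75/8 - 1*99) - 2*5927 = (75/8 - 99) - 11854 = -717/8 - 11854 = -95549/8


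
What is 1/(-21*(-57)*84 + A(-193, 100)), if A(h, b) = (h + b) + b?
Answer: 1/100555 ≈ 9.9448e-6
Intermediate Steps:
A(h, b) = h + 2*b (A(h, b) = (b + h) + b = h + 2*b)
1/(-21*(-57)*84 + A(-193, 100)) = 1/(-21*(-57)*84 + (-193 + 2*100)) = 1/(1197*84 + (-193 + 200)) = 1/(100548 + 7) = 1/100555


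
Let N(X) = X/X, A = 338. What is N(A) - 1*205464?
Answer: -205463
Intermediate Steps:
N(X) = 1
N(A) - 1*205464 = 1 - 1*205464 = 1 - 205464 = -205463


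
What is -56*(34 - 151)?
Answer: 6552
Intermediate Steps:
-56*(34 - 151) = -56*(-117) = 6552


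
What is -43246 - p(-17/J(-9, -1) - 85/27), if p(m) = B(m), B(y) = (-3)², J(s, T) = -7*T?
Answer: -43255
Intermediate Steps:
B(y) = 9
p(m) = 9
-43246 - p(-17/J(-9, -1) - 85/27) = -43246 - 1*9 = -43246 - 9 = -43255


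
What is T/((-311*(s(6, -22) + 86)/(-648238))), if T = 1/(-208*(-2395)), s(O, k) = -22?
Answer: 324119/4957688320 ≈ 6.5377e-5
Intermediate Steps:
T = 1/498160 ≈ 2.0074e-6
T/((-311*(s(6, -22) + 86)/(-648238))) = 1/(498160*((-311*(-22 + 86)/(-648238)))) = 1/(498160*((-311*64*(-1/648238)))) = 1/(498160*((-19904*(-1/648238)))) = 1/(498160*(9952/324119)) = (1/498160)*(324119/9952) = 324119/4957688320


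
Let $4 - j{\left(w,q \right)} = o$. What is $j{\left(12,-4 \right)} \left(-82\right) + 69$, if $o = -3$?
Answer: $-505$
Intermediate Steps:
$j{\left(w,q \right)} = 7$ ($j{\left(w,q \right)} = 4 - -3 = 4 + 3 = 7$)
$j{\left(12,-4 \right)} \left(-82\right) + 69 = 7 \left(-82\right) + 69 = -574 + 69 = -505$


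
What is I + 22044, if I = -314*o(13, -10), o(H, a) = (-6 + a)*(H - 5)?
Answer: 62236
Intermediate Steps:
o(H, a) = (-6 + a)*(-5 + H)
I = 40192 (I = -314*(30 - 6*13 - 5*(-10) + 13*(-10)) = -314*(30 - 78 + 50 - 130) = -314*(-128) = 40192)
I + 22044 = 40192 + 22044 = 62236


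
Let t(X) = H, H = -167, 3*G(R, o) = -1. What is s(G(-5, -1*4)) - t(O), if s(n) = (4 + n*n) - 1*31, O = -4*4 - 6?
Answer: 1261/9 ≈ 140.11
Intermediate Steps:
G(R, o) = -1/3 (G(R, o) = (1/3)*(-1) = -1/3)
O = -22 (O = -16 - 6 = -22)
t(X) = -167
s(n) = -27 + n**2 (s(n) = (4 + n**2) - 31 = -27 + n**2)
s(G(-5, -1*4)) - t(O) = (-27 + (-1/3)**2) - 1*(-167) = (-27 + 1/9) + 167 = -242/9 + 167 = 1261/9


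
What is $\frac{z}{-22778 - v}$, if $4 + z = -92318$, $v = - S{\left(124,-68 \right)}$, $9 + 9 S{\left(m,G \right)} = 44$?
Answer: $\frac{830898}{204967} \approx 4.0538$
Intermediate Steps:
$S{\left(m,G \right)} = \frac{35}{9}$ ($S{\left(m,G \right)} = -1 + \frac{1}{9} \cdot 44 = -1 + \frac{44}{9} = \frac{35}{9}$)
$v = - \frac{35}{9}$ ($v = \left(-1\right) \frac{35}{9} = - \frac{35}{9} \approx -3.8889$)
$z = -92322$ ($z = -4 - 92318 = -92322$)
$\frac{z}{-22778 - v} = - \frac{92322}{-22778 - - \frac{35}{9}} = - \frac{92322}{-22778 + \frac{35}{9}} = - \frac{92322}{- \frac{204967}{9}} = \left(-92322\right) \left(- \frac{9}{204967}\right) = \frac{830898}{204967}$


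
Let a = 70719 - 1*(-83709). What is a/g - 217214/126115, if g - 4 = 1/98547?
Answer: 1919184925099894/49713145735 ≈ 38605.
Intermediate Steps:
a = 154428 (a = 70719 + 83709 = 154428)
g = 394189/98547 (g = 4 + 1/98547 = 394189/98547 ≈ 4.0000)
a/g - 217214/126115 = 154428/(394189/98547) - 217214/126115 = 154428*(98547/394189) - 217214*1/126115 = 15218416116/394189 - 217214/126115 = 1919184925099894/49713145735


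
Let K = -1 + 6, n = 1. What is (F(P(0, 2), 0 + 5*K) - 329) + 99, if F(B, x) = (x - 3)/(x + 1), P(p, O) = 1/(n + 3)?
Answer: -2979/13 ≈ -229.15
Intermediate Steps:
K = 5
P(p, O) = ¼ (P(p, O) = 1/(1 + 3) = 1/4 = ¼)
F(B, x) = (-3 + x)/(1 + x)
(F(P(0, 2), 0 + 5*K) - 329) + 99 = ((-3 + (0 + 5*5))/(1 + (0 + 5*5)) - 329) + 99 = ((-3 + (0 + 25))/(1 + (0 + 25)) - 329) + 99 = ((-3 + 25)/(1 + 25) - 329) + 99 = (22/26 - 329) + 99 = ((1/26)*22 - 329) + 99 = (11/13 - 329) + 99 = -4266/13 + 99 = -2979/13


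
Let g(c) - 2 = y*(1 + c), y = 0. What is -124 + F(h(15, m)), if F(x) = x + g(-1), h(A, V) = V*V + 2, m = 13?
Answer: 49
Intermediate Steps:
h(A, V) = 2 + V**2 (h(A, V) = V**2 + 2 = 2 + V**2)
g(c) = 2 (g(c) = 2 + 0*(1 + c) = 2 + 0 = 2)
F(x) = 2 + x (F(x) = x + 2 = 2 + x)
-124 + F(h(15, m)) = -124 + (2 + (2 + 13**2)) = -124 + (2 + (2 + 169)) = -124 + (2 + 171) = -124 + 173 = 49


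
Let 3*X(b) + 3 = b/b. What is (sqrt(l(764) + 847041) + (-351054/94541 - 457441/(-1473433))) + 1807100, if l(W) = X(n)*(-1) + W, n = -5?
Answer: 251728247435477499/139299829253 + sqrt(7630251)/3 ≈ 1.8080e+6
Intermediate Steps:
X(b) = -2/3 (X(b) = -1 + (b/b)/3 = -1 + (1/3)*1 = -1 + 1/3 = -2/3)
l(W) = 2/3 + W (l(W) = -2/3*(-1) + W = 2/3 + W)
(sqrt(l(764) + 847041) + (-351054/94541 - 457441/(-1473433))) + 1807100 = (sqrt((2/3 + 764) + 847041) + (-351054/94541 - 457441/(-1473433))) + 1807100 = (sqrt(2294/3 + 847041) + (-351054*1/94541 - 457441*(-1/1473433))) + 1807100 = (sqrt(2543417/3) + (-351054/94541 + 457441/1473433)) + 1807100 = (sqrt(7630251)/3 - 474007618801/139299829253) + 1807100 = (-474007618801/139299829253 + sqrt(7630251)/3) + 1807100 = 251728247435477499/139299829253 + sqrt(7630251)/3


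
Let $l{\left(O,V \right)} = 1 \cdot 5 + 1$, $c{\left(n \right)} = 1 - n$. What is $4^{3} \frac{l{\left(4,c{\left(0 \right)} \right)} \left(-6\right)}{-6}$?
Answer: $384$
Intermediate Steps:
$l{\left(O,V \right)} = 6$ ($l{\left(O,V \right)} = 5 + 1 = 6$)
$4^{3} \frac{l{\left(4,c{\left(0 \right)} \right)} \left(-6\right)}{-6} = 4^{3} \frac{6 \left(-6\right)}{-6} = 64 \left(\left(-36\right) \left(- \frac{1}{6}\right)\right) = 64 \cdot 6 = 384$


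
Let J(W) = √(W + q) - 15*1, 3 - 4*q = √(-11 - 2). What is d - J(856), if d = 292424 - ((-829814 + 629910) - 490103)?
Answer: 982446 - √(3427 - I*√13)/2 ≈ 9.8242e+5 + 0.015398*I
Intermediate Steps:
d = 982431 (d = 292424 - (-199904 - 490103) = 292424 - 1*(-690007) = 292424 + 690007 = 982431)
q = ¾ - I*√13/4 (q = ¾ - √(-11 - 2)/4 = ¾ - I*√13/4 ≈ 0.75 - 0.90139*I)
J(W) = -15 + √(¾ + W - I*√13/4) (J(W) = √(W + (¾ - I*√13/4)) - 15*1 = √(¾ + W - I*√13/4) - 15 = -15 + √(¾ + W - I*√13/4))
d - J(856) = 982431 - (-15 + √(3 + 4*856 - I*√13)/2) = 982431 - (-15 + √(3 + 3424 - I*√13)/2) = 982431 - (-15 + √(3427 - I*√13)/2) = 982431 + (15 - √(3427 - I*√13)/2) = 982446 - √(3427 - I*√13)/2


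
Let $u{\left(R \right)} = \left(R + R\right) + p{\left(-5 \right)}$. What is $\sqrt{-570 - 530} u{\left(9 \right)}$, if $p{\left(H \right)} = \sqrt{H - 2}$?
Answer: $- 10 \sqrt{77} + 180 i \sqrt{11} \approx -87.75 + 596.99 i$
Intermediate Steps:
$p{\left(H \right)} = \sqrt{-2 + H}$
$u{\left(R \right)} = 2 R + i \sqrt{7}$ ($u{\left(R \right)} = \left(R + R\right) + \sqrt{-2 - 5} = 2 R + \sqrt{-7} = 2 R + i \sqrt{7}$)
$\sqrt{-570 - 530} u{\left(9 \right)} = \sqrt{-570 - 530} \left(2 \cdot 9 + i \sqrt{7}\right) = \sqrt{-1100} \left(18 + i \sqrt{7}\right) = 10 i \sqrt{11} \left(18 + i \sqrt{7}\right)$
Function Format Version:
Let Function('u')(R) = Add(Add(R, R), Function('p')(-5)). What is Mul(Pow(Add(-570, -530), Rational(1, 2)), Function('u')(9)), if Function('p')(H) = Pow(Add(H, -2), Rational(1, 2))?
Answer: Add(Mul(-10, Pow(77, Rational(1, 2))), Mul(180, I, Pow(11, Rational(1, 2)))) ≈ Add(-87.750, Mul(596.99, I))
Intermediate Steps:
Function('p')(H) = Pow(Add(-2, H), Rational(1, 2))
Function('u')(R) = Add(Mul(2, R), Mul(I, Pow(7, Rational(1, 2)))) (Function('u')(R) = Add(Add(R, R), Pow(Add(-2, -5), Rational(1, 2))) = Add(Mul(2, R), Pow(-7, Rational(1, 2))) = Add(Mul(2, R), Mul(I, Pow(7, Rational(1, 2)))))
Mul(Pow(Add(-570, -530), Rational(1, 2)), Function('u')(9)) = Mul(Pow(Add(-570, -530), Rational(1, 2)), Add(Mul(2, 9), Mul(I, Pow(7, Rational(1, 2))))) = Mul(Pow(-1100, Rational(1, 2)), Add(18, Mul(I, Pow(7, Rational(1, 2))))) = Mul(Mul(10, I, Pow(11, Rational(1, 2))), Add(18, Mul(I, Pow(7, Rational(1, 2))))) = Mul(10, I, Pow(11, Rational(1, 2)), Add(18, Mul(I, Pow(7, Rational(1, 2)))))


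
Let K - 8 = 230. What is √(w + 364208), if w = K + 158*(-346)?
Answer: 7*√6322 ≈ 556.58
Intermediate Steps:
K = 238 (K = 8 + 230 = 238)
w = -54430 (w = 238 + 158*(-346) = 238 - 54668 = -54430)
√(w + 364208) = √(-54430 + 364208) = √309778 = 7*√6322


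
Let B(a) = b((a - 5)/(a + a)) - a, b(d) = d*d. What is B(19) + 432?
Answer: 149142/361 ≈ 413.14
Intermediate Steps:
b(d) = d²
B(a) = -a + (-5 + a)²/(4*a²) (B(a) = ((a - 5)/(a + a))² - a = ((-5 + a)/((2*a)))² - a = ((-5 + a)*(1/(2*a)))² - a = ((-5 + a)/(2*a))² - a = (-5 + a)²/(4*a²) - a = -a + (-5 + a)²/(4*a²))
B(19) + 432 = (-1*19 + (¼)*(-5 + 19)²/19²) + 432 = (-19 + (¼)*(1/361)*14²) + 432 = (-19 + (¼)*(1/361)*196) + 432 = (-19 + 49/361) + 432 = -6810/361 + 432 = 149142/361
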